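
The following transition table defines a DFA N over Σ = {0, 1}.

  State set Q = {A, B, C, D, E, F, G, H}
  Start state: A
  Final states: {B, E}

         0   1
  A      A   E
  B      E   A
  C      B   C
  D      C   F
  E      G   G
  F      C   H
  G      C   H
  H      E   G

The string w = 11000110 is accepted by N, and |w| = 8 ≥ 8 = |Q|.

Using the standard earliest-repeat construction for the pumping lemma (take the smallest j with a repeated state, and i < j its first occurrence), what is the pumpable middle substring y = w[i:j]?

1000

State sequence: A -1-> E -1-> G -0-> C -0-> B -0-> E -1-> G -1-> H -0-> E
First repeat at step 5: E was already visited.

So i = 1, j = 5, giving x = w[0:1] = 1, y = w[1:5] = 1000, z = w[5:8] = 110.
Check: |xy| = 5 ≤ 8 and |y| = 4 ≥ 1. Reading y takes N from E back to E, so every xyⁱz is accepted.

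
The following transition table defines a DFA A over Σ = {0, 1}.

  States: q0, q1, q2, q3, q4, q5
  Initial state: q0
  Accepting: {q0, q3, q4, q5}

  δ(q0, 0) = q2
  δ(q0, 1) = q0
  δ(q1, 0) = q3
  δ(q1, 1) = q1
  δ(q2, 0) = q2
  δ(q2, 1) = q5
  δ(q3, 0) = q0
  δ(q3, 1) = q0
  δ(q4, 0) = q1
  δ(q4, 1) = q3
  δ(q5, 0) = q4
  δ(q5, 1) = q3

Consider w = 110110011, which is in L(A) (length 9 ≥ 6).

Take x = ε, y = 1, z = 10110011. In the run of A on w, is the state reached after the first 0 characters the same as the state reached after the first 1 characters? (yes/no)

yes

Run of A on the first 1 characters of w = 1:
  step 0: q0  (start)
  step 1: q0  (read 1: q0→q0)

After x (step 0): q0. After xy (step 1): q0.
They match, so y = 1 drives A around a cycle from q0 back to itself; pumping y any number of times keeps A in q0 before reading z, and xyⁱz ∈ L(A) for every i ≥ 0.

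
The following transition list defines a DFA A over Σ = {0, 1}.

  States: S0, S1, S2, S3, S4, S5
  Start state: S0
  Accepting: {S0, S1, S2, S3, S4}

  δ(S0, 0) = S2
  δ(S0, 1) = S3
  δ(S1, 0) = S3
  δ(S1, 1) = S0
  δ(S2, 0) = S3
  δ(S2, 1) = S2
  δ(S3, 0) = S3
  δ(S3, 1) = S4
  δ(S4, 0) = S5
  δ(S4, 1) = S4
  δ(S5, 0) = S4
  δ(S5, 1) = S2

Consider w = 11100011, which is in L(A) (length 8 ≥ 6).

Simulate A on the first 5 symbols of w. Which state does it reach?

S4

Run of A on the first 5 characters of w = 1 1 1 0 0:
  step 0: S0  (start)
  step 1: S3  (read 1: S0→S3)
  step 2: S4  (read 1: S3→S4)
  step 3: S4  (read 1: S4→S4)
  step 4: S5  (read 0: S4→S5)
  step 5: S4  (read 0: S5→S4)

After reading 5 characters, A is in state S4.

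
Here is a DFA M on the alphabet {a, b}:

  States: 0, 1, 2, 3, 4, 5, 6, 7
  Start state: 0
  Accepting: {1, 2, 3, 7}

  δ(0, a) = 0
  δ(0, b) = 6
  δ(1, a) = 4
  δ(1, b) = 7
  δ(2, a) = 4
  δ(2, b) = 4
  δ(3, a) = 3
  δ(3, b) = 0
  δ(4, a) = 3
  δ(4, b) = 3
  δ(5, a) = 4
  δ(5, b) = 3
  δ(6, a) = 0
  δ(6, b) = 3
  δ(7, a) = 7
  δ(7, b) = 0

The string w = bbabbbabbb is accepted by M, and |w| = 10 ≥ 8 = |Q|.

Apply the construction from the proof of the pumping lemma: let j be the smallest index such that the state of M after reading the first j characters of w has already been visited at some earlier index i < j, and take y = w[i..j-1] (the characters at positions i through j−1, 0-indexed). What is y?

a

State sequence: 0 -b-> 6 -b-> 3 -a-> 3 -b-> 0 -b-> 6 -b-> 3 -a-> 3 -b-> 0 -b-> 6 -b-> 3
First repeat at step 3: 3 was already visited.

So i = 2, j = 3, giving x = w[0:2] = bb, y = w[2:3] = a, z = w[3:10] = bbbabbb.
Check: |xy| = 3 ≤ 8 and |y| = 1 ≥ 1. Reading y takes M from 3 back to 3, so every xyⁱz is accepted.
Since M has 8 states, any run of length ≥ 8 visits 8+1 states, so by pigeonhole some state repeats within the first 8 steps — that repeat gives the pumpable loop.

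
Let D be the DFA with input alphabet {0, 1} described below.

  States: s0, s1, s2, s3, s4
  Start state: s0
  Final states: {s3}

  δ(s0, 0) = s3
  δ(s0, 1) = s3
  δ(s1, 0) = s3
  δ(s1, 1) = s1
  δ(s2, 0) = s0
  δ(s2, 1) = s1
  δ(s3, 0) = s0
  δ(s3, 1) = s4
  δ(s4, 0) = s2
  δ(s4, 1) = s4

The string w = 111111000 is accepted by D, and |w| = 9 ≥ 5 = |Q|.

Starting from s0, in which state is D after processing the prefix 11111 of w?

s4

Run of D on the first 5 characters of w = 1 1 1 1 1:
  step 0: s0  (start)
  step 1: s3  (read 1: s0→s3)
  step 2: s4  (read 1: s3→s4)
  step 3: s4  (read 1: s4→s4)
  step 4: s4  (read 1: s4→s4)
  step 5: s4  (read 1: s4→s4)

After reading 5 characters, D is in state s4.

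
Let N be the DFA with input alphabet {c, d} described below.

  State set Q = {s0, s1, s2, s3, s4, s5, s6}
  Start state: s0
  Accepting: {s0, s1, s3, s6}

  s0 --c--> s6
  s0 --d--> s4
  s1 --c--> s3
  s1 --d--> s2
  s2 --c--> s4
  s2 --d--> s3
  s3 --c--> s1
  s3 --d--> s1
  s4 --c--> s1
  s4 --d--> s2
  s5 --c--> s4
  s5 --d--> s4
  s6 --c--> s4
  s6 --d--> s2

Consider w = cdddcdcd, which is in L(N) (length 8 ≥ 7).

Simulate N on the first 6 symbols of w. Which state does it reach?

Run of N on the first 6 characters of w = c d d d c d:
  step 0: s0  (start)
  step 1: s6  (read c: s0→s6)
  step 2: s2  (read d: s6→s2)
  step 3: s3  (read d: s2→s3)
  step 4: s1  (read d: s3→s1)
  step 5: s3  (read c: s1→s3)
  step 6: s1  (read d: s3→s1)

After reading 6 characters, N is in state s1.

s1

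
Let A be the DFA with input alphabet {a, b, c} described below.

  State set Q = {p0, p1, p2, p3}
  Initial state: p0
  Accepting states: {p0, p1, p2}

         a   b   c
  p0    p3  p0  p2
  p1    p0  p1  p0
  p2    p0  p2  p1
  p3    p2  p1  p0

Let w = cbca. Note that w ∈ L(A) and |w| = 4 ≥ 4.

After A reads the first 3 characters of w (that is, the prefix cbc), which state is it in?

p1

Run of A on the first 3 characters of w = c b c:
  step 0: p0  (start)
  step 1: p2  (read c: p0→p2)
  step 2: p2  (read b: p2→p2)
  step 3: p1  (read c: p2→p1)

After reading 3 characters, A is in state p1.
(This kind of state-tracing is the core of the pumping-lemma construction: with 4 states, pigeonhole forces a repeat within the first 4 steps.)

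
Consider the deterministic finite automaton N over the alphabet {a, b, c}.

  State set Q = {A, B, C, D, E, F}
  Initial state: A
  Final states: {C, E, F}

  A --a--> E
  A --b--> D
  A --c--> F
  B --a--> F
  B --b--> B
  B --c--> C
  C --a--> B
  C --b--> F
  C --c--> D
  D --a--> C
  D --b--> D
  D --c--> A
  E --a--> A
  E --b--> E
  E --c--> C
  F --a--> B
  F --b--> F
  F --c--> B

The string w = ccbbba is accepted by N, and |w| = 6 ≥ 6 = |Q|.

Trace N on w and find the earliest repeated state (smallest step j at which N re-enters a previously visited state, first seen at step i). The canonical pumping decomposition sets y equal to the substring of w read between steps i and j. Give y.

State sequence: A -c-> F -c-> B -b-> B -b-> B -b-> B -a-> F
First repeat at step 3: B was already visited.

So i = 2, j = 3, giving x = w[0:2] = cc, y = w[2:3] = b, z = w[3:6] = bba.
Check: |xy| = 3 ≤ 6 and |y| = 1 ≥ 1. Reading y takes N from B back to B, so every xyⁱz is accepted.

b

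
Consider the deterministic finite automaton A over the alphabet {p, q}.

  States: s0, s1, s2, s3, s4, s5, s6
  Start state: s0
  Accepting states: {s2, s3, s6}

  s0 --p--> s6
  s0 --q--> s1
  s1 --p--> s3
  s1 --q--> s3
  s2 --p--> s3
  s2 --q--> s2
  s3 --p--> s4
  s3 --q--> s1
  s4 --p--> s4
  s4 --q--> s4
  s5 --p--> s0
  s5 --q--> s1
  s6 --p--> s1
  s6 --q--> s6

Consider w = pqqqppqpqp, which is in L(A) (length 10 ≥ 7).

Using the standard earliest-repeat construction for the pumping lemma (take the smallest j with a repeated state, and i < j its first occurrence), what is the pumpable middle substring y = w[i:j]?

Run of A on w = p q q q p p q p q p:
  step 0: s0  (start)
  step 1: s6  (read p: s0→s6)
  step 2: s6  (read q: s6→s6)   ← first repeat (s6 seen earlier)
  step 3: s6  (read q: s6→s6)
  step 4: s6  (read q: s6→s6)
  step 5: s1  (read p: s6→s1)
  step 6: s3  (read p: s1→s3)
  step 7: s1  (read q: s3→s1)
  step 8: s3  (read p: s1→s3)
  step 9: s1  (read q: s3→s1)
  step 10: s3  (read p: s1→s3)

So i = 1, j = 2, giving x = w[0:1] = p, y = w[1:2] = q, z = w[2:10] = qqppqpqp.
Check: |xy| = 2 ≤ 7 and |y| = 1 ≥ 1. Reading y takes A from s6 back to s6, so every xyⁱz is accepted.
The DFA has 7 states, so the proof of the pumping lemma guarantees a repeated state among the first 7+1 visited; the segment between the two visits is the pumpable y.

q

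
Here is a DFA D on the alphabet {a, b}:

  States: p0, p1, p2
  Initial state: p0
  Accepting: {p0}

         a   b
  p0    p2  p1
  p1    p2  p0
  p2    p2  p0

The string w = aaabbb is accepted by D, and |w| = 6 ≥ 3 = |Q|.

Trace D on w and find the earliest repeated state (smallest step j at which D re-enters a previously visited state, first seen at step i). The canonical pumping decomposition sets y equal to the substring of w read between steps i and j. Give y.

a

State sequence: p0 -a-> p2 -a-> p2 -a-> p2 -b-> p0 -b-> p1 -b-> p0
First repeat at step 2: p2 was already visited.

So i = 1, j = 2, giving x = w[0:1] = a, y = w[1:2] = a, z = w[2:6] = abbb.
Check: |xy| = 2 ≤ 3 and |y| = 1 ≥ 1. Reading y takes D from p2 back to p2, so every xyⁱz is accepted.
Pumping length from the standard proof: p = 3 (the number of states). The repeated state found above gives |xy| = j ≤ 3 and |y| = j − i ≥ 1.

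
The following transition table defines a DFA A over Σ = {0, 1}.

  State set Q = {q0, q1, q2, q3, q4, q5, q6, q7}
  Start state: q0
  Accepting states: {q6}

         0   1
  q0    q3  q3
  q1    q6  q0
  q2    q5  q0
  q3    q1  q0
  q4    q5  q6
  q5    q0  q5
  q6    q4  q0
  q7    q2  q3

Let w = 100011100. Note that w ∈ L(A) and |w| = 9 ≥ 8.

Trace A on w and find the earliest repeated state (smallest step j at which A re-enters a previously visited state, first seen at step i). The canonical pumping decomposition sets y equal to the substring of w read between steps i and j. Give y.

01

Run of A on w = 1 0 0 0 1 1 1 0 0:
  step 0: q0  (start)
  step 1: q3  (read 1: q0→q3)
  step 2: q1  (read 0: q3→q1)
  step 3: q6  (read 0: q1→q6)
  step 4: q4  (read 0: q6→q4)
  step 5: q6  (read 1: q4→q6)   ← first repeat (q6 seen earlier)
  step 6: q0  (read 1: q6→q0)
  step 7: q3  (read 1: q0→q3)
  step 8: q1  (read 0: q3→q1)
  step 9: q6  (read 0: q1→q6)

So i = 3, j = 5, giving x = w[0:3] = 100, y = w[3:5] = 01, z = w[5:9] = 1100.
Check: |xy| = 5 ≤ 8 and |y| = 2 ≥ 1. Reading y takes A from q6 back to q6, so every xyⁱz is accepted.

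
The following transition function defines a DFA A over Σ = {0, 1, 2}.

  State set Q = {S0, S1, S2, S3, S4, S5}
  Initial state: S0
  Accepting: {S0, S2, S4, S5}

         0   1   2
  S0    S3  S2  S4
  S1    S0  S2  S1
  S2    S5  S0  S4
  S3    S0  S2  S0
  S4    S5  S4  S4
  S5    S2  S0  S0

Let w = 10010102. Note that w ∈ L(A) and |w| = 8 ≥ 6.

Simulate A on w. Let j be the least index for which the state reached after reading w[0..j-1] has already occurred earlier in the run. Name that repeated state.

State sequence: S0 -1-> S2 -0-> S5 -0-> S2 -1-> S0 -0-> S3 -1-> S2 -0-> S5 -2-> S0
First repeat at step 3: S2 was already visited.

The earliest repeat is at step j = 3: A is in S2, which it already visited at step i = 1.
The DFA has 6 states, so the proof of the pumping lemma guarantees a repeated state among the first 6+1 visited; the segment between the two visits is the pumpable y.

S2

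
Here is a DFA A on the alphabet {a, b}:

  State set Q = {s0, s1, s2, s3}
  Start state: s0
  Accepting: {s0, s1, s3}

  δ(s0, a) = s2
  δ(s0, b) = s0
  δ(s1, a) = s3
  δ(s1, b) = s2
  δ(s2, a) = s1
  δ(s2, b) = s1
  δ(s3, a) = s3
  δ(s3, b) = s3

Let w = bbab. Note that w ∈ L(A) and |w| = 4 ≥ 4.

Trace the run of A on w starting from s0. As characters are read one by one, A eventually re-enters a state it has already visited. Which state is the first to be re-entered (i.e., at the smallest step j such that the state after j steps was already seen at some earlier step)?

Run of A on w = b b a b:
  step 0: s0  (start)
  step 1: s0  (read b: s0→s0)   ← first repeat (s0 seen earlier)
  step 2: s0  (read b: s0→s0)
  step 3: s2  (read a: s0→s2)
  step 4: s1  (read b: s2→s1)

The earliest repeat is at step j = 1: A is in s0, which it already visited at step i = 0.

s0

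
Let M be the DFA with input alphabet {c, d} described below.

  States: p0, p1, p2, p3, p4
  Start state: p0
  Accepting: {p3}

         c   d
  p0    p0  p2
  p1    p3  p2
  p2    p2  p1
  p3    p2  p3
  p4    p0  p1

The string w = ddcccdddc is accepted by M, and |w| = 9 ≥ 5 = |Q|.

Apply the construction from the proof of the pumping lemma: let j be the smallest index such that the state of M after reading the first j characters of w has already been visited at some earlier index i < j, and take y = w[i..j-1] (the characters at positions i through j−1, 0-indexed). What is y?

dcc

Run of M on w = d d c c c d d d c:
  step 0: p0  (start)
  step 1: p2  (read d: p0→p2)
  step 2: p1  (read d: p2→p1)
  step 3: p3  (read c: p1→p3)
  step 4: p2  (read c: p3→p2)   ← first repeat (p2 seen earlier)
  step 5: p2  (read c: p2→p2)
  step 6: p1  (read d: p2→p1)
  step 7: p2  (read d: p1→p2)
  step 8: p1  (read d: p2→p1)
  step 9: p3  (read c: p1→p3)

So i = 1, j = 4, giving x = w[0:1] = d, y = w[1:4] = dcc, z = w[4:9] = cdddc.
Check: |xy| = 4 ≤ 5 and |y| = 3 ≥ 1. Reading y takes M from p2 back to p2, so every xyⁱz is accepted.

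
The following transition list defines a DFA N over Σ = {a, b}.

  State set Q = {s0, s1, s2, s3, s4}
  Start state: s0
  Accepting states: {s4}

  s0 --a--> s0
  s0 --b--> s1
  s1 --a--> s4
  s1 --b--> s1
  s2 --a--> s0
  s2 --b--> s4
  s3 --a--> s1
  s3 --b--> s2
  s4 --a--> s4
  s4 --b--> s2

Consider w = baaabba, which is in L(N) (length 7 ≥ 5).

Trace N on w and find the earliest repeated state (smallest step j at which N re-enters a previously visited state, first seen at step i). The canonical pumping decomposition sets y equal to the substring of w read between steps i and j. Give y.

a

State sequence: s0 -b-> s1 -a-> s4 -a-> s4 -a-> s4 -b-> s2 -b-> s4 -a-> s4
First repeat at step 3: s4 was already visited.

So i = 2, j = 3, giving x = w[0:2] = ba, y = w[2:3] = a, z = w[3:7] = abba.
Check: |xy| = 3 ≤ 5 and |y| = 1 ≥ 1. Reading y takes N from s4 back to s4, so every xyⁱz is accepted.
Since N has 5 states, any run of length ≥ 5 visits 5+1 states, so by pigeonhole some state repeats within the first 5 steps — that repeat gives the pumpable loop.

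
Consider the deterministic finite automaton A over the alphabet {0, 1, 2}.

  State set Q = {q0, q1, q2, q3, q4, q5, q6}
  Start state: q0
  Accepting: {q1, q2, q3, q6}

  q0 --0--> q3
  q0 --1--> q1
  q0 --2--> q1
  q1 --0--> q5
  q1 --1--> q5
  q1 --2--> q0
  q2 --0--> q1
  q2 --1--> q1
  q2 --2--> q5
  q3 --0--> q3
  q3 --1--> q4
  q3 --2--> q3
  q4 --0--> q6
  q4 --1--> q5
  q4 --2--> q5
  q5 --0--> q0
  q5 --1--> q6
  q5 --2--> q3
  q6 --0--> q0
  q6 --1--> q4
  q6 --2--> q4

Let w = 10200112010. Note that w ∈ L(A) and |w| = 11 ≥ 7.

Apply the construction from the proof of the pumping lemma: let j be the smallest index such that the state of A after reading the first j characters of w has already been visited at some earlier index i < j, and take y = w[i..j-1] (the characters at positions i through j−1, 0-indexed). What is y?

State sequence: q0 -1-> q1 -0-> q5 -2-> q3 -0-> q3 -0-> q3 -1-> q4 -1-> q5 -2-> q3 -0-> q3 -1-> q4 -0-> q6
First repeat at step 4: q3 was already visited.

So i = 3, j = 4, giving x = w[0:3] = 102, y = w[3:4] = 0, z = w[4:11] = 0112010.
Check: |xy| = 4 ≤ 7 and |y| = 1 ≥ 1. Reading y takes A from q3 back to q3, so every xyⁱz is accepted.
Pumping length from the standard proof: p = 7 (the number of states). The repeated state found above gives |xy| = j ≤ 7 and |y| = j − i ≥ 1.

0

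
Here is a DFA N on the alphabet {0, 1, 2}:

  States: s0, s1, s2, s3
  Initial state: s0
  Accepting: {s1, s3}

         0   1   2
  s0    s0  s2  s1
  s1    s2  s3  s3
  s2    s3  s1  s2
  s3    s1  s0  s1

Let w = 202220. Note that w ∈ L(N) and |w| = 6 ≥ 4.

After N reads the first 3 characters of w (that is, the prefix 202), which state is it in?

Run of N on the first 3 characters of w = 2 0 2:
  step 0: s0  (start)
  step 1: s1  (read 2: s0→s1)
  step 2: s2  (read 0: s1→s2)
  step 3: s2  (read 2: s2→s2)

After reading 3 characters, N is in state s2.
(This kind of state-tracing is the core of the pumping-lemma construction: with 4 states, pigeonhole forces a repeat within the first 4 steps.)

s2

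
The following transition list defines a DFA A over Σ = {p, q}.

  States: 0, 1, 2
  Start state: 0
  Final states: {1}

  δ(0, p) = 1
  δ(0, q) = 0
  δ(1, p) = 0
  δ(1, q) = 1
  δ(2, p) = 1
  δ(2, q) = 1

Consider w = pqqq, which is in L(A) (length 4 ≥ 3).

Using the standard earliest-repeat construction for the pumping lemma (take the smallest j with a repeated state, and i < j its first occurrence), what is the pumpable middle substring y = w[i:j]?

q

Run of A on w = p q q q:
  step 0: 0  (start)
  step 1: 1  (read p: 0→1)
  step 2: 1  (read q: 1→1)   ← first repeat (1 seen earlier)
  step 3: 1  (read q: 1→1)
  step 4: 1  (read q: 1→1)

So i = 1, j = 2, giving x = w[0:1] = p, y = w[1:2] = q, z = w[2:4] = qq.
Check: |xy| = 2 ≤ 3 and |y| = 1 ≥ 1. Reading y takes A from 1 back to 1, so every xyⁱz is accepted.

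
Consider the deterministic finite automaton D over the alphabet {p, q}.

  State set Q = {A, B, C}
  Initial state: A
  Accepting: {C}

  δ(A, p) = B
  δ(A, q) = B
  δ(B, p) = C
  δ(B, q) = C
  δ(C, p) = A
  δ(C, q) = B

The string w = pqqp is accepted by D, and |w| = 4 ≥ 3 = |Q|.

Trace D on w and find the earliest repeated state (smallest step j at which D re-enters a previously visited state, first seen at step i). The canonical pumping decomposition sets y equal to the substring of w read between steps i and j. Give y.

qq

Run of D on w = p q q p:
  step 0: A  (start)
  step 1: B  (read p: A→B)
  step 2: C  (read q: B→C)
  step 3: B  (read q: C→B)   ← first repeat (B seen earlier)
  step 4: C  (read p: B→C)

So i = 1, j = 3, giving x = w[0:1] = p, y = w[1:3] = qq, z = w[3:4] = p.
Check: |xy| = 3 ≤ 3 and |y| = 2 ≥ 1. Reading y takes D from B back to B, so every xyⁱz is accepted.
With |Q| = 3, pigeonhole forces a state repeat no later than step 3; the substring read between the first and second visits to that state can be pumped.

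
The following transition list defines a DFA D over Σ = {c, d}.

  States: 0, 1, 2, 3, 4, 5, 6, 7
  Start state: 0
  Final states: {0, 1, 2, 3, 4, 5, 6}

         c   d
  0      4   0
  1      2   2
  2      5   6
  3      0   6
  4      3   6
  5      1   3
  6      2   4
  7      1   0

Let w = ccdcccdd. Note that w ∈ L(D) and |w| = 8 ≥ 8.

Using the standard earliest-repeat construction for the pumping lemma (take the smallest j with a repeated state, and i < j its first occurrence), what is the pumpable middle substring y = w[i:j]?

ccd

Run of D on w = c c d c c c d d:
  step 0: 0  (start)
  step 1: 4  (read c: 0→4)
  step 2: 3  (read c: 4→3)
  step 3: 6  (read d: 3→6)
  step 4: 2  (read c: 6→2)
  step 5: 5  (read c: 2→5)
  step 6: 1  (read c: 5→1)
  step 7: 2  (read d: 1→2)   ← first repeat (2 seen earlier)
  step 8: 6  (read d: 2→6)

So i = 4, j = 7, giving x = w[0:4] = ccdc, y = w[4:7] = ccd, z = w[7:8] = d.
Check: |xy| = 7 ≤ 8 and |y| = 3 ≥ 1. Reading y takes D from 2 back to 2, so every xyⁱz is accepted.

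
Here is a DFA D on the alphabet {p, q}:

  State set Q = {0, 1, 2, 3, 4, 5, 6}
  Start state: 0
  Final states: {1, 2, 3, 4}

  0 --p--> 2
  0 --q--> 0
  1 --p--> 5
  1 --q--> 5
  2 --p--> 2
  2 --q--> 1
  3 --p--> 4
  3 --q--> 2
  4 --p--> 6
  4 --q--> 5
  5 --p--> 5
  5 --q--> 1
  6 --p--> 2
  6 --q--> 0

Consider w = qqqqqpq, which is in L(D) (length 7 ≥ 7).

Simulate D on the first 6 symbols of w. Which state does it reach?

Run of D on the first 6 characters of w = q q q q q p:
  step 0: 0  (start)
  step 1: 0  (read q: 0→0)
  step 2: 0  (read q: 0→0)
  step 3: 0  (read q: 0→0)
  step 4: 0  (read q: 0→0)
  step 5: 0  (read q: 0→0)
  step 6: 2  (read p: 0→2)

After reading 6 characters, D is in state 2.

2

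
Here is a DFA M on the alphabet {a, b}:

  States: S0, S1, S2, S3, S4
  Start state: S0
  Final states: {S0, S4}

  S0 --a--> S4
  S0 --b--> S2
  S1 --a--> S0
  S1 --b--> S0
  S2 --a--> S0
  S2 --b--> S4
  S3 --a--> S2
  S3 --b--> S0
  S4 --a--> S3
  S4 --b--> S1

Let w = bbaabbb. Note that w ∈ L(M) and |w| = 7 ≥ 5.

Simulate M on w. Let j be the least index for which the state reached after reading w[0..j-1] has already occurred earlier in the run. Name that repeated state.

S2

State sequence: S0 -b-> S2 -b-> S4 -a-> S3 -a-> S2 -b-> S4 -b-> S1 -b-> S0
First repeat at step 4: S2 was already visited.

The earliest repeat is at step j = 4: M is in S2, which it already visited at step i = 1.
Pumping length from the standard proof: p = 5 (the number of states). The repeated state found above gives |xy| = j ≤ 5 and |y| = j − i ≥ 1.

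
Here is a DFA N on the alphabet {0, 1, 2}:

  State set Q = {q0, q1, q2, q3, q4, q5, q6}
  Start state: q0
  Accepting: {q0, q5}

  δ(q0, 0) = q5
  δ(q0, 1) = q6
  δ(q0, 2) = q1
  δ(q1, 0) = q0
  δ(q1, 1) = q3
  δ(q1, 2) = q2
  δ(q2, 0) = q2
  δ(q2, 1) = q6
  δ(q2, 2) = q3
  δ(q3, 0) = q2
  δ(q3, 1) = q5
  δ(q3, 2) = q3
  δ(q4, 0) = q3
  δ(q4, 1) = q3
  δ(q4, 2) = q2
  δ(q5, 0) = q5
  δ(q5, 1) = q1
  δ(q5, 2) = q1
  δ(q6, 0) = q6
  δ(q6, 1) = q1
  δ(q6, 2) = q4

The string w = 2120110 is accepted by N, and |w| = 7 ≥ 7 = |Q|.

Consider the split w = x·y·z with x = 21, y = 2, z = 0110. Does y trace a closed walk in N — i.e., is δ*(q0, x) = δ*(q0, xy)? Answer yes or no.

yes

State sequence: q0 -2-> q1 -1-> q3 -2-> q3

After x (step 2): q3. After xy (step 3): q3.
They match, so y = 2 drives N around a cycle from q3 back to itself; pumping y any number of times keeps N in q3 before reading z, and xyⁱz ∈ L(N) for every i ≥ 0.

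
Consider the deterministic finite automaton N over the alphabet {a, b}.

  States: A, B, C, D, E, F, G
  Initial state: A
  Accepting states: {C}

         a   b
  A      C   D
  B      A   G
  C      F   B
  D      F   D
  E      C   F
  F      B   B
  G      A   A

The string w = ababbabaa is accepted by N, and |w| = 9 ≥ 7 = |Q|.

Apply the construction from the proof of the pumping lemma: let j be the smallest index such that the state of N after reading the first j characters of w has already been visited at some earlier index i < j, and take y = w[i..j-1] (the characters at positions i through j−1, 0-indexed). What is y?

State sequence: A -a-> C -b-> B -a-> A -b-> D -b-> D -a-> F -b-> B -a-> A -a-> C
First repeat at step 3: A was already visited.

So i = 0, j = 3, giving x = w[0:0] = ε, y = w[0:3] = aba, z = w[3:9] = bbabaa.
Check: |xy| = 3 ≤ 7 and |y| = 3 ≥ 1. Reading y takes N from A back to A, so every xyⁱz is accepted.
The DFA has 7 states, so the proof of the pumping lemma guarantees a repeated state among the first 7+1 visited; the segment between the two visits is the pumpable y.

aba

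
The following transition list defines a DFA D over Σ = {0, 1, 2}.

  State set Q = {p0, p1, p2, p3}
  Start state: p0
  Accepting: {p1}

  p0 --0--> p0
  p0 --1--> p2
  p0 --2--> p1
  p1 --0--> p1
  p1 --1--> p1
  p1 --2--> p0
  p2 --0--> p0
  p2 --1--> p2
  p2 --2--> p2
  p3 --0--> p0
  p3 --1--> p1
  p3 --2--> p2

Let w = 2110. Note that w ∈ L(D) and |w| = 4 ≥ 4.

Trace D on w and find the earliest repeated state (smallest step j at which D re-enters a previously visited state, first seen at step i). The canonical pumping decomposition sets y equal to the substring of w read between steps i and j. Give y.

Run of D on w = 2 1 1 0:
  step 0: p0  (start)
  step 1: p1  (read 2: p0→p1)
  step 2: p1  (read 1: p1→p1)   ← first repeat (p1 seen earlier)
  step 3: p1  (read 1: p1→p1)
  step 4: p1  (read 0: p1→p1)

So i = 1, j = 2, giving x = w[0:1] = 2, y = w[1:2] = 1, z = w[2:4] = 10.
Check: |xy| = 2 ≤ 4 and |y| = 1 ≥ 1. Reading y takes D from p1 back to p1, so every xyⁱz is accepted.
Since D has 4 states, any run of length ≥ 4 visits 4+1 states, so by pigeonhole some state repeats within the first 4 steps — that repeat gives the pumpable loop.

1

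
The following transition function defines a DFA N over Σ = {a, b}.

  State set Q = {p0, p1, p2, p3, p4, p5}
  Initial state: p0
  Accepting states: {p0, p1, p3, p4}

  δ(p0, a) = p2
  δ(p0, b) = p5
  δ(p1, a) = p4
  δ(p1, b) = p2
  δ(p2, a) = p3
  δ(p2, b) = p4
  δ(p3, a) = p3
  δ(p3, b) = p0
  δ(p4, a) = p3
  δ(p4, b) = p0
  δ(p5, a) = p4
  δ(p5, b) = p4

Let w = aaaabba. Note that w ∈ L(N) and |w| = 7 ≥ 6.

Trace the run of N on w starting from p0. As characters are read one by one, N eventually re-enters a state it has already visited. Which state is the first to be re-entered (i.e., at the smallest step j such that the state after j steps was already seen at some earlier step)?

p3

State sequence: p0 -a-> p2 -a-> p3 -a-> p3 -a-> p3 -b-> p0 -b-> p5 -a-> p4
First repeat at step 3: p3 was already visited.

The earliest repeat is at step j = 3: N is in p3, which it already visited at step i = 2.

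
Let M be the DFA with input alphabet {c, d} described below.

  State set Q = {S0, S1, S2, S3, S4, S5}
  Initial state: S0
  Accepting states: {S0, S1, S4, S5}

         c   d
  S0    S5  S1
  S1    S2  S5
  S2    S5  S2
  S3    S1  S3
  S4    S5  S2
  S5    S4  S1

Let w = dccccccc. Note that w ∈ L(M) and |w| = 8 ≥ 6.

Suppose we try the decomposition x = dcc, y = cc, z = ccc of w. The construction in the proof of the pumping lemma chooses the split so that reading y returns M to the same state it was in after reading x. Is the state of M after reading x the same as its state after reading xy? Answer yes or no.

Run of M on the first 5 characters of w = d c c c c:
  step 0: S0  (start)
  step 1: S1  (read d: S0→S1)
  step 2: S2  (read c: S1→S2)
  step 3: S5  (read c: S2→S5)
  step 4: S4  (read c: S5→S4)
  step 5: S5  (read c: S4→S5)

After x (step 3): S5. After xy (step 5): S5.
They match, so y = cc drives M around a cycle from S5 back to itself; pumping y any number of times keeps M in S5 before reading z, and xyⁱz ∈ L(M) for every i ≥ 0.

yes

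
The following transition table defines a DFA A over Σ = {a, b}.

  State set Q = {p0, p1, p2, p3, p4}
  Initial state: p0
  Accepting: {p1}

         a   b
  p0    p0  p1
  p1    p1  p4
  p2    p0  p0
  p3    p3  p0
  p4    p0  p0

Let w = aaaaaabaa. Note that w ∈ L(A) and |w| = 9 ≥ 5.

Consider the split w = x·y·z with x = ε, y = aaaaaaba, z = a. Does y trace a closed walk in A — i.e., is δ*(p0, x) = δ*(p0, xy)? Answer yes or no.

Run of A on the first 8 characters of w = a a a a a a b a:
  step 0: p0  (start)
  step 1: p0  (read a: p0→p0)
  step 2: p0  (read a: p0→p0)
  step 3: p0  (read a: p0→p0)
  step 4: p0  (read a: p0→p0)
  step 5: p0  (read a: p0→p0)
  step 6: p0  (read a: p0→p0)
  step 7: p1  (read b: p0→p1)
  step 8: p1  (read a: p1→p1)

After x (step 0): p0. After xy (step 8): p1.
They differ (p0 ≠ p1), so y is not a cycle from the state after x; this split is not the one the pumping-lemma construction produces, and pumping y need not keep the string in L(A).

no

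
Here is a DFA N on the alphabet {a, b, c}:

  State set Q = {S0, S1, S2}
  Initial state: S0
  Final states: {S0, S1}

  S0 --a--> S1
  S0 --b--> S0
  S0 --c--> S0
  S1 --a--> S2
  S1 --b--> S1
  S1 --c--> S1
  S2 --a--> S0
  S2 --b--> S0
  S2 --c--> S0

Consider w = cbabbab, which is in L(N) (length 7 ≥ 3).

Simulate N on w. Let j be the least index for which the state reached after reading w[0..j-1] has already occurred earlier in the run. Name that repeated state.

Run of N on w = c b a b b a b:
  step 0: S0  (start)
  step 1: S0  (read c: S0→S0)   ← first repeat (S0 seen earlier)
  step 2: S0  (read b: S0→S0)
  step 3: S1  (read a: S0→S1)
  step 4: S1  (read b: S1→S1)
  step 5: S1  (read b: S1→S1)
  step 6: S2  (read a: S1→S2)
  step 7: S0  (read b: S2→S0)

The earliest repeat is at step j = 1: N is in S0, which it already visited at step i = 0.
The DFA has 3 states, so the proof of the pumping lemma guarantees a repeated state among the first 3+1 visited; the segment between the two visits is the pumpable y.

S0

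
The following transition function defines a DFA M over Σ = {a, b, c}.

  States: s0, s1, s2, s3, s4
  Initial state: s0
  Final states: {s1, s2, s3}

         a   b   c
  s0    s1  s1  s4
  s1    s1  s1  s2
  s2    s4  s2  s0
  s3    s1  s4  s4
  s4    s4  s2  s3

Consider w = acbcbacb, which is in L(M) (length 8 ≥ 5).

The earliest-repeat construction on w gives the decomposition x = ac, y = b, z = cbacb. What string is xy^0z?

xy⁰z = xz = ac·cbacb = accbacb.
Reading y = b takes M from s2 back to s2, so after x the machine is still in s2, and z then leads to the accepting state s2. Hence accbacb ∈ L(M).

accbacb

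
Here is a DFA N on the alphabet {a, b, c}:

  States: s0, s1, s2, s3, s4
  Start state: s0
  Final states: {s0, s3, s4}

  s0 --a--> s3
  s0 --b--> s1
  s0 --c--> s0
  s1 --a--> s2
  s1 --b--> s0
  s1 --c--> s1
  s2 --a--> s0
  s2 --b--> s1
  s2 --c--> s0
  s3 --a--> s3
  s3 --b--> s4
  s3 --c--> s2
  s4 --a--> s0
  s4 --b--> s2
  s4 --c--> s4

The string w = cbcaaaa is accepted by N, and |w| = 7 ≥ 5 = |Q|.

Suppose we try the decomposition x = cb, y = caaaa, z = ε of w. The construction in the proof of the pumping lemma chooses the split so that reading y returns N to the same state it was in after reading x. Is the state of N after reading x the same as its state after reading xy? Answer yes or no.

no

Run of N on the first 7 characters of w = c b c a a a a:
  step 0: s0  (start)
  step 1: s0  (read c: s0→s0)
  step 2: s1  (read b: s0→s1)
  step 3: s1  (read c: s1→s1)
  step 4: s2  (read a: s1→s2)
  step 5: s0  (read a: s2→s0)
  step 6: s3  (read a: s0→s3)
  step 7: s3  (read a: s3→s3)

After x (step 2): s1. After xy (step 7): s3.
They differ (s1 ≠ s3), so y is not a cycle from the state after x; this split is not the one the pumping-lemma construction produces, and pumping y need not keep the string in L(N).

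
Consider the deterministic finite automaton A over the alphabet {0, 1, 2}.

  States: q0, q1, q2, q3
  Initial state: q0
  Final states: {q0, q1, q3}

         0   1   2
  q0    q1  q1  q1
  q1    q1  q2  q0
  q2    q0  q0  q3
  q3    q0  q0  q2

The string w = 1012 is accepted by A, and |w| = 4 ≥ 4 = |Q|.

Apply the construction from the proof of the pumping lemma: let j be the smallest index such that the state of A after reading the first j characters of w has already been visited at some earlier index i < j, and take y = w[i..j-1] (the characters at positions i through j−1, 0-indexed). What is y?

0

State sequence: q0 -1-> q1 -0-> q1 -1-> q2 -2-> q3
First repeat at step 2: q1 was already visited.

So i = 1, j = 2, giving x = w[0:1] = 1, y = w[1:2] = 0, z = w[2:4] = 12.
Check: |xy| = 2 ≤ 4 and |y| = 1 ≥ 1. Reading y takes A from q1 back to q1, so every xyⁱz is accepted.
Pumping length from the standard proof: p = 4 (the number of states). The repeated state found above gives |xy| = j ≤ 4 and |y| = j − i ≥ 1.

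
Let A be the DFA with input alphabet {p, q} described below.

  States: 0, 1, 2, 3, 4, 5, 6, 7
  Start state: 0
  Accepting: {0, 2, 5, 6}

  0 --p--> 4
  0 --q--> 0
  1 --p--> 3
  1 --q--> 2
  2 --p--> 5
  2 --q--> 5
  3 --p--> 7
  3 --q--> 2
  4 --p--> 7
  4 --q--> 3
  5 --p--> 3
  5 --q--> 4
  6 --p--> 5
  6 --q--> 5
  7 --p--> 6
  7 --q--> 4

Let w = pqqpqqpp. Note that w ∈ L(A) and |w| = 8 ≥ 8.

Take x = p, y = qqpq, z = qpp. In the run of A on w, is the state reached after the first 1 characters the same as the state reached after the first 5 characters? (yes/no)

Run of A on the first 5 characters of w = p q q p q:
  step 0: 0  (start)
  step 1: 4  (read p: 0→4)
  step 2: 3  (read q: 4→3)
  step 3: 2  (read q: 3→2)
  step 4: 5  (read p: 2→5)
  step 5: 4  (read q: 5→4)

After x (step 1): 4. After xy (step 5): 4.
They match, so y = qqpq drives A around a cycle from 4 back to itself; pumping y any number of times keeps A in 4 before reading z, and xyⁱz ∈ L(A) for every i ≥ 0.

yes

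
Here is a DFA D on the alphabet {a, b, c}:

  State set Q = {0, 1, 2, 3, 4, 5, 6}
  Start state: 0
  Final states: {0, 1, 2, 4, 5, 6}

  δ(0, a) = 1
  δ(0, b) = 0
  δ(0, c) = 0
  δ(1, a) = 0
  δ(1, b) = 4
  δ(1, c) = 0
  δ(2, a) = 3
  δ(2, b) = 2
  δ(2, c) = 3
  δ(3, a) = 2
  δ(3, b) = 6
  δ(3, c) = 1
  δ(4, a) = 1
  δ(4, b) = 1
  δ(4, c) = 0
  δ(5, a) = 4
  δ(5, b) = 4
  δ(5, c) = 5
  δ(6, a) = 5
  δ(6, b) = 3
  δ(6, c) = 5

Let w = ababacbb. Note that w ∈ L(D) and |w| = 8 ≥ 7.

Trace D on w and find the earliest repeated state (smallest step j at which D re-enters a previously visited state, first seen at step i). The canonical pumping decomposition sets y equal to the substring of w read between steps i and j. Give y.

ba

State sequence: 0 -a-> 1 -b-> 4 -a-> 1 -b-> 4 -a-> 1 -c-> 0 -b-> 0 -b-> 0
First repeat at step 3: 1 was already visited.

So i = 1, j = 3, giving x = w[0:1] = a, y = w[1:3] = ba, z = w[3:8] = bacbb.
Check: |xy| = 3 ≤ 7 and |y| = 2 ≥ 1. Reading y takes D from 1 back to 1, so every xyⁱz is accepted.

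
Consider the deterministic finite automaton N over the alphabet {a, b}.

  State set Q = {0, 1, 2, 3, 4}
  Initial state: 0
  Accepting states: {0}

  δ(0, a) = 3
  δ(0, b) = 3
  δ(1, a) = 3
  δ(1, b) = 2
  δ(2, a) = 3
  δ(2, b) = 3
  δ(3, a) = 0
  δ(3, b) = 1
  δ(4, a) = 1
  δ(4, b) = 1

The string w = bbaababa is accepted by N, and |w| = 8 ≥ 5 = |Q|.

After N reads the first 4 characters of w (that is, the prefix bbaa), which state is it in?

0

State sequence: 0 -b-> 3 -b-> 1 -a-> 3 -a-> 0

After reading 4 characters, N is in state 0.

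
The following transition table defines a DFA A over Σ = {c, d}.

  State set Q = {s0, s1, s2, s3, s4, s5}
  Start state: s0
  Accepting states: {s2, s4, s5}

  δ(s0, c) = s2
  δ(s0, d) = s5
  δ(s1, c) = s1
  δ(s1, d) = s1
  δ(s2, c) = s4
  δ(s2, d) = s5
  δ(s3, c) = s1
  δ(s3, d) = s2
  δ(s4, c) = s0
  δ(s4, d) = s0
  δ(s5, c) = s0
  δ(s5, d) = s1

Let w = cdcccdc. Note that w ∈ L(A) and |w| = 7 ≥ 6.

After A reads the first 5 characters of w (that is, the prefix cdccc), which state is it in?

s4

State sequence: s0 -c-> s2 -d-> s5 -c-> s0 -c-> s2 -c-> s4

After reading 5 characters, A is in state s4.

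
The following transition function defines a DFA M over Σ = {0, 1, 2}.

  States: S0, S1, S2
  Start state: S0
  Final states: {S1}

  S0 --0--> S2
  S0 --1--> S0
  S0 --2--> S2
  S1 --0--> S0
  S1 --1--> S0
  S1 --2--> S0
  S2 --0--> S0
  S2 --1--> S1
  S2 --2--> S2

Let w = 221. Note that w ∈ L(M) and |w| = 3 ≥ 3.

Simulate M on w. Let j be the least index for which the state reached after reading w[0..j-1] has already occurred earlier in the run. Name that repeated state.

S2

Run of M on w = 2 2 1:
  step 0: S0  (start)
  step 1: S2  (read 2: S0→S2)
  step 2: S2  (read 2: S2→S2)   ← first repeat (S2 seen earlier)
  step 3: S1  (read 1: S2→S1)

The earliest repeat is at step j = 2: M is in S2, which it already visited at step i = 1.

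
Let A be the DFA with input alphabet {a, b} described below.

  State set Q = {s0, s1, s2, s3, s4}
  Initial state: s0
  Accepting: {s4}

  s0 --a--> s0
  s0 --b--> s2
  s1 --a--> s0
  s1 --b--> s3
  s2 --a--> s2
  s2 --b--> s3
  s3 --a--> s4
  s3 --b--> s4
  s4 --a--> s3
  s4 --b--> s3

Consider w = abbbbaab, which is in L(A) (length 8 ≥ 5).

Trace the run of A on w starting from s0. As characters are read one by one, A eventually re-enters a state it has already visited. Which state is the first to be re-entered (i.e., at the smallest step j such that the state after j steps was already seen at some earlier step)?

s0

Run of A on w = a b b b b a a b:
  step 0: s0  (start)
  step 1: s0  (read a: s0→s0)   ← first repeat (s0 seen earlier)
  step 2: s2  (read b: s0→s2)
  step 3: s3  (read b: s2→s3)
  step 4: s4  (read b: s3→s4)
  step 5: s3  (read b: s4→s3)
  step 6: s4  (read a: s3→s4)
  step 7: s3  (read a: s4→s3)
  step 8: s4  (read b: s3→s4)

The earliest repeat is at step j = 1: A is in s0, which it already visited at step i = 0.
The DFA has 5 states, so the proof of the pumping lemma guarantees a repeated state among the first 5+1 visited; the segment between the two visits is the pumpable y.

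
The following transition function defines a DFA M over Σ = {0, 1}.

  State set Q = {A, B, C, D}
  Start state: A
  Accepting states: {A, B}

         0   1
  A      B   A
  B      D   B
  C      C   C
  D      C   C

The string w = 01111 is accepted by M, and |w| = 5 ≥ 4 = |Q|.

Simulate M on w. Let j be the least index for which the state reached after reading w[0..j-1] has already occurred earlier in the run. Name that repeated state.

Run of M on w = 0 1 1 1 1:
  step 0: A  (start)
  step 1: B  (read 0: A→B)
  step 2: B  (read 1: B→B)   ← first repeat (B seen earlier)
  step 3: B  (read 1: B→B)
  step 4: B  (read 1: B→B)
  step 5: B  (read 1: B→B)

The earliest repeat is at step j = 2: M is in B, which it already visited at step i = 1.
Since M has 4 states, any run of length ≥ 4 visits 4+1 states, so by pigeonhole some state repeats within the first 4 steps — that repeat gives the pumpable loop.

B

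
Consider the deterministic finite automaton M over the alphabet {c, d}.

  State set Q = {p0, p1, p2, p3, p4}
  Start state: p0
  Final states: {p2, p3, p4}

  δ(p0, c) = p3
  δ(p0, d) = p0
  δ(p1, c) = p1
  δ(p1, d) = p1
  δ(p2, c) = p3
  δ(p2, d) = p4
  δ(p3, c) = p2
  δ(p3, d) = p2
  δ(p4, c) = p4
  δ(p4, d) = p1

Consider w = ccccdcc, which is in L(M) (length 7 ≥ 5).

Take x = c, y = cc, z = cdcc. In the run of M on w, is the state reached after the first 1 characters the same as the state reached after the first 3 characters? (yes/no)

yes

Run of M on the first 3 characters of w = c c c:
  step 0: p0  (start)
  step 1: p3  (read c: p0→p3)
  step 2: p2  (read c: p3→p2)
  step 3: p3  (read c: p2→p3)

After x (step 1): p3. After xy (step 3): p3.
They match, so y = cc drives M around a cycle from p3 back to itself; pumping y any number of times keeps M in p3 before reading z, and xyⁱz ∈ L(M) for every i ≥ 0.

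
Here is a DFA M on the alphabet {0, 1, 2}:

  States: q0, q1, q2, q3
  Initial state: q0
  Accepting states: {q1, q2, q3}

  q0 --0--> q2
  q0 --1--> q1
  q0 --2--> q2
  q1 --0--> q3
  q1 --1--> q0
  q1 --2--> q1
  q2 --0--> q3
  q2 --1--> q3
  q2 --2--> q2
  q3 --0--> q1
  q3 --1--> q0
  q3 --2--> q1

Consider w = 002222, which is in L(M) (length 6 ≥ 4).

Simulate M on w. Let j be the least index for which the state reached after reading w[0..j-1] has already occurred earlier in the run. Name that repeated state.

Run of M on w = 0 0 2 2 2 2:
  step 0: q0  (start)
  step 1: q2  (read 0: q0→q2)
  step 2: q3  (read 0: q2→q3)
  step 3: q1  (read 2: q3→q1)
  step 4: q1  (read 2: q1→q1)   ← first repeat (q1 seen earlier)
  step 5: q1  (read 2: q1→q1)
  step 6: q1  (read 2: q1→q1)

The earliest repeat is at step j = 4: M is in q1, which it already visited at step i = 3.
Since M has 4 states, any run of length ≥ 4 visits 4+1 states, so by pigeonhole some state repeats within the first 4 steps — that repeat gives the pumpable loop.

q1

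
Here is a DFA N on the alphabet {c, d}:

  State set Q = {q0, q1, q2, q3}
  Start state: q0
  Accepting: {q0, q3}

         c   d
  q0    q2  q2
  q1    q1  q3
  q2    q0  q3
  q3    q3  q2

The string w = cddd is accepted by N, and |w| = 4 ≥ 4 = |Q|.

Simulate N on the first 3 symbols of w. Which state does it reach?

q2

Run of N on the first 3 characters of w = c d d:
  step 0: q0  (start)
  step 1: q2  (read c: q0→q2)
  step 2: q3  (read d: q2→q3)
  step 3: q2  (read d: q3→q2)

After reading 3 characters, N is in state q2.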